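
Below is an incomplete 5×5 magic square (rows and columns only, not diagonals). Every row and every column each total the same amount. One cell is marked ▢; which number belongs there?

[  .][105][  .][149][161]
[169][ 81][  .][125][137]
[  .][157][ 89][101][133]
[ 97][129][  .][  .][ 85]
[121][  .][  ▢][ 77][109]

165

Column 5 is complete and sums to 625; that is the magic constant.
From row 2, 625 − (169 + 81 + 125 + 137) gives (2,3) = 113.
From row 3, 625 − (157 + 89 + 101 + 133) gives (3,1) = 145.
The remaining cell in column 1 is (1,1) = 625 − 532 = 93.
Column 2 must total 625; the given cells sum to 472, so (5,2) = 153.
Column 4 must total 625; the given cells sum to 452, so (4,4) = 173.
Using row 1: 93 + 105 + 149 + 161 + ? → (1,3) = 625 − 508 = 117.
Using row 4: 97 + 129 + 173 + 85 + ? → (4,3) = 625 − 484 = 141.
The remaining cell in row 5 is (5,3) = 625 − 460 = 165.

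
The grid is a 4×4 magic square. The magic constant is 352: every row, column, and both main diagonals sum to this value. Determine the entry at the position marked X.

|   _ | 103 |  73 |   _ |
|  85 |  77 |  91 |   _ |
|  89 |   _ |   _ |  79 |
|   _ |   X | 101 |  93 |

75

The remaining cell in row 2 is (2,4) = 352 − 253 = 99.
Using column 3: 73 + 91 + 101 + ? → (3,3) = 352 − 265 = 87.
Using column 4: 99 + 79 + 93 + ? → (1,4) = 352 − 271 = 81.
Main diagonal: 77 + 87 + 93 + ? = 352, so (1,1) = 95.
Using row 3: 89 + 87 + 79 + ? → (3,2) = 352 − 255 = 97.
Using column 1: 95 + 85 + 89 + ? → (4,1) = 352 − 269 = 83.
The remaining cell in column 2 is (4,2) = 352 − 277 = 75.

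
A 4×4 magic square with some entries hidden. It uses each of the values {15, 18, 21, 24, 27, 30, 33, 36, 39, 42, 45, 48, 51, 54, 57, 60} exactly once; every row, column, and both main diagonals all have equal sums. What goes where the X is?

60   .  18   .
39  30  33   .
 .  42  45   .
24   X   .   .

The 16 entries sum to 600, so each line sums to 600/4 = 150.
Row 2: 39 + 30 + 33 + ? = 150, so (2,4) = 48.
Column 1 needs 150; the known cells sum to 123, so (3,1) = 27.
From column 3, 150 − (18 + 33 + 45) gives (4,3) = 54.
From main diagonal, 150 − (60 + 30 + 45) gives (4,4) = 15.
The remaining cell in anti-diagonal is (1,4) = 150 − 99 = 51.
Row 1 must total 150; the given cells sum to 129, so (1,2) = 21.
Row 3: 27 + 42 + 45 + ? = 150, so (3,4) = 36.
Row 4: 24 + 54 + 15 + ? = 150, so (4,2) = 57.

57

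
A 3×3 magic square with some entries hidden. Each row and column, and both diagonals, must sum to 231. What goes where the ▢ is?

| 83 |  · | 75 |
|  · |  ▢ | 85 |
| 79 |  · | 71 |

77

Using row 1: 83 + 75 + ? → (1,2) = 231 − 158 = 73.
From row 3, 231 − (79 + 71) gives (3,2) = 81.
Column 1 must total 231; the given cells sum to 162, so (2,1) = 69.
From column 2, 231 − (73 + 81) gives (2,2) = 77.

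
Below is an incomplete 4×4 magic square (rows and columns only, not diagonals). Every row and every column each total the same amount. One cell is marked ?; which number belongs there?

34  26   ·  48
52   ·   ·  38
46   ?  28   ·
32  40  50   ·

Column 1 is complete and sums to 164; that is the magic constant.
Using row 1: 34 + 26 + 48 + ? → (1,3) = 164 − 108 = 56.
Row 4 needs 164; the known cells sum to 122, so (4,4) = 42.
Using column 3: 56 + 28 + 50 + ? → (2,3) = 164 − 134 = 30.
Using column 4: 48 + 38 + 42 + ? → (3,4) = 164 − 128 = 36.
Row 2 needs 164; the known cells sum to 120, so (2,2) = 44.
Row 3 needs 164; the known cells sum to 110, so (3,2) = 54.

54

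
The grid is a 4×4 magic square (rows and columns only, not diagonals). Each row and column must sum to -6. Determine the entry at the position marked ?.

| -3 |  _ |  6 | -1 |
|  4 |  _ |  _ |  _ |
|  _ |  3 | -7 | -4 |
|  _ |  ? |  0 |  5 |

-2

The remaining cell in row 1 is (1,2) = -6 − 2 = -8.
The remaining cell in row 3 is (3,1) = -6 − (-8) = 2.
The remaining cell in column 1 is (4,1) = -6 − 3 = -9.
Column 3 needs -6; the known cells sum to -1, so (2,3) = -5.
From column 4, -6 − (-1 + (-4) + 5) gives (2,4) = -6.
Using row 2: 4 + (-5) + (-6) + ? → (2,2) = -6 − (-7) = 1.
Using row 4: -9 + 0 + 5 + ? → (4,2) = -6 − (-4) = -2.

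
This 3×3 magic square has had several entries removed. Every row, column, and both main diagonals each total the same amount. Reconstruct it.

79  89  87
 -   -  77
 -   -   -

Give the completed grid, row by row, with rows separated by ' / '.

Row 1 is already complete: 79 + 89 + 87 = 255, so that is the magic constant.
Column 3 must total 255; the given cells sum to 164, so (3,3) = 91.
The remaining cell in main diagonal is (2,2) = 255 − 170 = 85.
The remaining cell in anti-diagonal is (3,1) = 255 − 172 = 83.
Row 2: 85 + 77 + ? = 255, so (2,1) = 93.
Using row 3: 83 + 91 + ? → (3,2) = 255 − 174 = 81.

79 89 87 / 93 85 77 / 83 81 91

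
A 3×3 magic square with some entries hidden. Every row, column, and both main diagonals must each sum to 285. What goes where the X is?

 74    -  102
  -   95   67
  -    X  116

The remaining cell in row 1 is (1,2) = 285 − 176 = 109.
Row 2: 95 + 67 + ? = 285, so (2,1) = 123.
Column 1 must total 285; the given cells sum to 197, so (3,1) = 88.
Column 2: 109 + 95 + ? = 285, so (3,2) = 81.

81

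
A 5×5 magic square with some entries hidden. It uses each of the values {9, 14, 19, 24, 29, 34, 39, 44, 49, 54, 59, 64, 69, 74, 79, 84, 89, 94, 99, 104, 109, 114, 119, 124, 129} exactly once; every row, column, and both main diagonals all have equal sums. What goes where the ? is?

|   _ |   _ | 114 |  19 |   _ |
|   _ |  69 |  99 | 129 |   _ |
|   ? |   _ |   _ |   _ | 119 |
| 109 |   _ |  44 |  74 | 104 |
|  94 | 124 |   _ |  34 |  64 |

24

The 25 entries sum to 1725, so each line sums to 1725/5 = 345.
Row 4 must total 345; the given cells sum to 331, so (4,2) = 14.
The remaining cell in row 5 is (5,3) = 345 − 316 = 29.
The remaining cell in column 3 is (3,3) = 345 − 286 = 59.
Column 4 needs 345; the known cells sum to 256, so (3,4) = 89.
From main diagonal, 345 − (69 + 59 + 74 + 64) gives (1,1) = 79.
Using anti-diagonal: 129 + 59 + 14 + 94 + ? → (1,5) = 345 − 296 = 49.
Using row 1: 79 + 114 + 19 + 49 + ? → (1,2) = 345 − 261 = 84.
Column 2: 84 + 69 + 14 + 124 + ? = 345, so (3,2) = 54.
Column 5 must total 345; the given cells sum to 336, so (2,5) = 9.
The remaining cell in row 2 is (2,1) = 345 − 306 = 39.
Row 3: 54 + 59 + 89 + 119 + ? = 345, so (3,1) = 24.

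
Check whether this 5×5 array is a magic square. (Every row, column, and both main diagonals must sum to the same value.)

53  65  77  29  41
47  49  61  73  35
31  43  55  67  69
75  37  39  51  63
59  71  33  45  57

Row 1: 53 + 65 + 77 + 29 + 41 = 265.
Row 2: 47 + 49 + 61 + 73 + 35 = 265.
Row 3: 31 + 43 + 55 + 67 + 69 = 265.
Row 4: 75 + 37 + 39 + 51 + 63 = 265.
Row 5: 59 + 71 + 33 + 45 + 57 = 265.
Column 1: 53 + 47 + 31 + 75 + 59 = 265.
Column 2: 65 + 49 + 43 + 37 + 71 = 265.
Column 3: 77 + 61 + 55 + 39 + 33 = 265.
Column 4: 29 + 73 + 67 + 51 + 45 = 265.
Column 5: 41 + 35 + 69 + 63 + 57 = 265.
Main diagonal: 53 + 49 + 55 + 51 + 57 = 265.
Anti-diagonal: 41 + 73 + 55 + 37 + 59 = 265.
All lines sum to 265.

Yes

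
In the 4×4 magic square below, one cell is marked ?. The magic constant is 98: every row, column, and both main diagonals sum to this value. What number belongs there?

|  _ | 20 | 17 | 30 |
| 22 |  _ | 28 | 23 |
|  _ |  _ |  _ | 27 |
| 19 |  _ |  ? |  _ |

29

Using row 1: 20 + 17 + 30 + ? → (1,1) = 98 − 67 = 31.
Row 2 must total 98; the given cells sum to 73, so (2,2) = 25.
From column 1, 98 − (31 + 22 + 19) gives (3,1) = 26.
Using column 4: 30 + 23 + 27 + ? → (4,4) = 98 − 80 = 18.
Main diagonal: 31 + 25 + 18 + ? = 98, so (3,3) = 24.
From anti-diagonal, 98 − (30 + 28 + 19) gives (3,2) = 21.
Column 2: 20 + 25 + 21 + ? = 98, so (4,2) = 32.
Column 3 must total 98; the given cells sum to 69, so (4,3) = 29.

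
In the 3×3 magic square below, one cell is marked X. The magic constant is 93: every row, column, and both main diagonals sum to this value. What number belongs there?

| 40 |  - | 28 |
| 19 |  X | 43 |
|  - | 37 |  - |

31

Row 1 needs 93; the known cells sum to 68, so (1,2) = 25.
Row 2 needs 93; the known cells sum to 62, so (2,2) = 31.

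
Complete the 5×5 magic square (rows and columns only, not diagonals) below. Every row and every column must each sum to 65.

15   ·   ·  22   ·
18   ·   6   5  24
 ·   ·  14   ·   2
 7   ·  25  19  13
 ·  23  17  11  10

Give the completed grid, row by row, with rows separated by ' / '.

15 9 3 22 16 / 18 12 6 5 24 / 21 20 14 8 2 / 7 1 25 19 13 / 4 23 17 11 10

Using row 2: 18 + 6 + 5 + 24 + ? → (2,2) = 65 − 53 = 12.
The remaining cell in row 4 is (4,2) = 65 − 64 = 1.
Row 5 needs 65; the known cells sum to 61, so (5,1) = 4.
Using column 1: 15 + 18 + 7 + 4 + ? → (3,1) = 65 − 44 = 21.
Column 3: 6 + 14 + 25 + 17 + ? = 65, so (1,3) = 3.
Column 4 needs 65; the known cells sum to 57, so (3,4) = 8.
Column 5 must total 65; the given cells sum to 49, so (1,5) = 16.
Row 1 needs 65; the known cells sum to 56, so (1,2) = 9.
Row 3 needs 65; the known cells sum to 45, so (3,2) = 20.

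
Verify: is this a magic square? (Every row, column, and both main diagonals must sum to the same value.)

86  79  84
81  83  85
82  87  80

Row 1: 86 + 79 + 84 = 249.
Row 2: 81 + 83 + 85 = 249.
Row 3: 82 + 87 + 80 = 249.
Column 1: 86 + 81 + 82 = 249.
Column 2: 79 + 83 + 87 = 249.
Column 3: 84 + 85 + 80 = 249.
Main diagonal: 86 + 83 + 80 = 249.
Anti-diagonal: 84 + 83 + 82 = 249.
All lines sum to 249.

Yes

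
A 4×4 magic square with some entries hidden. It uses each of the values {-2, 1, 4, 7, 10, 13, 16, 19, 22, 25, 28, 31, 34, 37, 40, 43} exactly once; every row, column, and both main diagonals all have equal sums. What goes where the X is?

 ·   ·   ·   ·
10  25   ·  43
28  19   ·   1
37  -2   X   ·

31

The 16 entries sum to 328, so each line sums to 328/4 = 82.
Row 2 must total 82; the given cells sum to 78, so (2,3) = 4.
From row 3, 82 − (28 + 19 + 1) gives (3,3) = 34.
Using column 1: 10 + 28 + 37 + ? → (1,1) = 82 − 75 = 7.
From column 2, 82 − (25 + 19 + (-2)) gives (1,2) = 40.
Main diagonal must total 82; the given cells sum to 66, so (4,4) = 16.
Anti-diagonal needs 82; the known cells sum to 60, so (1,4) = 22.
Using row 1: 7 + 40 + 22 + ? → (1,3) = 82 − 69 = 13.
From row 4, 82 − (37 + (-2) + 16) gives (4,3) = 31.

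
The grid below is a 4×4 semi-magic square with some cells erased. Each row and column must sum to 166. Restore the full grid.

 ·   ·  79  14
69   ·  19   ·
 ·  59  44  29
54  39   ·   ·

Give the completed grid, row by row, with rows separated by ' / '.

The remaining cell in row 3 is (3,1) = 166 − 132 = 34.
The remaining cell in column 1 is (1,1) = 166 − 157 = 9.
The remaining cell in column 3 is (4,3) = 166 − 142 = 24.
Row 1 must total 166; the given cells sum to 102, so (1,2) = 64.
Row 4: 54 + 39 + 24 + ? = 166, so (4,4) = 49.
Column 2: 64 + 59 + 39 + ? = 166, so (2,2) = 4.
Column 4: 14 + 29 + 49 + ? = 166, so (2,4) = 74.

9 64 79 14 / 69 4 19 74 / 34 59 44 29 / 54 39 24 49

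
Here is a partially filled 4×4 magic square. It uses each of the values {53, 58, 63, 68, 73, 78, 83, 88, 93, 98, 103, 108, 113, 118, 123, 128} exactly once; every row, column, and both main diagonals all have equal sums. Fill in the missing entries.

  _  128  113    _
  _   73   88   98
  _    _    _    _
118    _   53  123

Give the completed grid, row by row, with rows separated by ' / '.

58 128 113 63 / 103 73 88 98 / 83 93 108 78 / 118 68 53 123

The 16 entries sum to 1448, so each line sums to 1448/4 = 362.
Row 2 must total 362; the given cells sum to 259, so (2,1) = 103.
Using row 4: 118 + 53 + 123 + ? → (4,2) = 362 − 294 = 68.
Column 2 must total 362; the given cells sum to 269, so (3,2) = 93.
Column 3: 113 + 88 + 53 + ? = 362, so (3,3) = 108.
Main diagonal must total 362; the given cells sum to 304, so (1,1) = 58.
The remaining cell in anti-diagonal is (1,4) = 362 − 299 = 63.
Using column 1: 58 + 103 + 118 + ? → (3,1) = 362 − 279 = 83.
Using column 4: 63 + 98 + 123 + ? → (3,4) = 362 − 284 = 78.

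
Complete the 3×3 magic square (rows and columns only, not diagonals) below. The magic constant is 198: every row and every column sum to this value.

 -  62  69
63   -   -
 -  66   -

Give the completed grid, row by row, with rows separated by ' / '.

67 62 69 / 63 70 65 / 68 66 64

From row 1, 198 − (62 + 69) gives (1,1) = 67.
Using column 1: 67 + 63 + ? → (3,1) = 198 − 130 = 68.
The remaining cell in column 2 is (2,2) = 198 − 128 = 70.
Row 2 must total 198; the given cells sum to 133, so (2,3) = 65.
Row 3 needs 198; the known cells sum to 134, so (3,3) = 64.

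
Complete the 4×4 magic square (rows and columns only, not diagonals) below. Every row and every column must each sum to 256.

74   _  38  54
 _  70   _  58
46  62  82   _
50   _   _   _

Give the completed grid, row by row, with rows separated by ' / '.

74 90 38 54 / 86 70 42 58 / 46 62 82 66 / 50 34 94 78

The remaining cell in row 1 is (1,2) = 256 − 166 = 90.
The remaining cell in row 3 is (3,4) = 256 − 190 = 66.
Column 1: 74 + 46 + 50 + ? = 256, so (2,1) = 86.
Column 2: 90 + 70 + 62 + ? = 256, so (4,2) = 34.
From column 4, 256 − (54 + 58 + 66) gives (4,4) = 78.
Using row 2: 86 + 70 + 58 + ? → (2,3) = 256 − 214 = 42.
From row 4, 256 − (50 + 34 + 78) gives (4,3) = 94.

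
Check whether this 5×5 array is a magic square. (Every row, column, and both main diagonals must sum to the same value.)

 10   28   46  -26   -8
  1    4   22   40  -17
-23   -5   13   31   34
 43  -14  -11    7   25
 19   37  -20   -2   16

Row 1: 10 + 28 + 46 + (-26) + (-8) = 50.
Row 2: 1 + 4 + 22 + 40 + (-17) = 50.
Row 3: -23 + (-5) + 13 + 31 + 34 = 50.
Row 4: 43 + (-14) + (-11) + 7 + 25 = 50.
Row 5: 19 + 37 + (-20) + (-2) + 16 = 50.
Column 1: 10 + 1 + (-23) + 43 + 19 = 50.
Column 2: 28 + 4 + (-5) + (-14) + 37 = 50.
Column 3: 46 + 22 + 13 + (-11) + (-20) = 50.
Column 4: -26 + 40 + 31 + 7 + (-2) = 50.
Column 5: -8 + (-17) + 34 + 25 + 16 = 50.
Main diagonal: 10 + 4 + 13 + 7 + 16 = 50.
Anti-diagonal: -8 + 40 + 13 + (-14) + 19 = 50.
All lines sum to 50.

Yes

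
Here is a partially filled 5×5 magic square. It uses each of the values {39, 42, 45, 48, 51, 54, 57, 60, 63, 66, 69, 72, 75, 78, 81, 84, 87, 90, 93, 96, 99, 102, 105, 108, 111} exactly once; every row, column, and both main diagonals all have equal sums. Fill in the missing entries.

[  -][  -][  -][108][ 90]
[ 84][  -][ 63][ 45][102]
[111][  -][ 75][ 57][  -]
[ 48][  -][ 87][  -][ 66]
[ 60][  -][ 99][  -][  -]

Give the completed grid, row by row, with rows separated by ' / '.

The 25 entries sum to 1875, so each line sums to 1875/5 = 375.
Row 2 must total 375; the given cells sum to 294, so (2,2) = 81.
From column 1, 375 − (84 + 111 + 48 + 60) gives (1,1) = 72.
Using column 3: 63 + 75 + 87 + 99 + ? → (1,3) = 375 − 324 = 51.
The remaining cell in anti-diagonal is (4,2) = 375 − 270 = 105.
Using row 1: 72 + 51 + 108 + 90 + ? → (1,2) = 375 − 321 = 54.
The remaining cell in row 4 is (4,4) = 375 − 306 = 69.
Using column 4: 108 + 45 + 57 + 69 + ? → (5,4) = 375 − 279 = 96.
From main diagonal, 375 − (72 + 81 + 75 + 69) gives (5,5) = 78.
Row 5: 60 + 99 + 96 + 78 + ? = 375, so (5,2) = 42.
From column 2, 375 − (54 + 81 + 105 + 42) gives (3,2) = 93.
From column 5, 375 − (90 + 102 + 66 + 78) gives (3,5) = 39.

72 54 51 108 90 / 84 81 63 45 102 / 111 93 75 57 39 / 48 105 87 69 66 / 60 42 99 96 78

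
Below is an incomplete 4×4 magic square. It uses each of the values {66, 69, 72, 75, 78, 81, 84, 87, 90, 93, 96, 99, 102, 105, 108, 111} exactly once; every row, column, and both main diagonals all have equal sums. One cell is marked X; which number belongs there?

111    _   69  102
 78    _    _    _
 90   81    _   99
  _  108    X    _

105

The 16 entries sum to 1416, so each line sums to 1416/4 = 354.
Row 1 must total 354; the given cells sum to 282, so (1,2) = 72.
Row 3: 90 + 81 + 99 + ? = 354, so (3,3) = 84.
Using column 1: 111 + 78 + 90 + ? → (4,1) = 354 − 279 = 75.
Using column 2: 72 + 81 + 108 + ? → (2,2) = 354 − 261 = 93.
From main diagonal, 354 − (111 + 93 + 84) gives (4,4) = 66.
Anti-diagonal needs 354; the known cells sum to 258, so (2,3) = 96.
Row 2 needs 354; the known cells sum to 267, so (2,4) = 87.
Row 4 needs 354; the known cells sum to 249, so (4,3) = 105.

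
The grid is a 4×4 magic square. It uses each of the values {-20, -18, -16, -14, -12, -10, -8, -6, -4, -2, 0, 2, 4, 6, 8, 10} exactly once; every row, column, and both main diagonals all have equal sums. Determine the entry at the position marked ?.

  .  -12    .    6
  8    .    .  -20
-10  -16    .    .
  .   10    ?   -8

-18

The 16 entries sum to -80, so each line sums to -80/4 = -20.
Column 2 needs -20; the known cells sum to -18, so (2,2) = -2.
Using column 4: 6 + (-20) + (-8) + ? → (3,4) = -20 − (-22) = 2.
Row 2 needs -20; the known cells sum to -14, so (2,3) = -6.
Using row 3: -10 + (-16) + 2 + ? → (3,3) = -20 − (-24) = 4.
Main diagonal must total -20; the given cells sum to -6, so (1,1) = -14.
Anti-diagonal: 6 + (-6) + (-16) + ? = -20, so (4,1) = -4.
Row 1 must total -20; the given cells sum to -20, so (1,3) = 0.
Row 4 must total -20; the given cells sum to -2, so (4,3) = -18.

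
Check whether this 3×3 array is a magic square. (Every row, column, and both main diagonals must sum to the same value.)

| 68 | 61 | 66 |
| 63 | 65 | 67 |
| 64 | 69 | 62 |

Row 1: 68 + 61 + 66 = 195.
Row 2: 63 + 65 + 67 = 195.
Row 3: 64 + 69 + 62 = 195.
Column 1: 68 + 63 + 64 = 195.
Column 2: 61 + 65 + 69 = 195.
Column 3: 66 + 67 + 62 = 195.
Main diagonal: 68 + 65 + 62 = 195.
Anti-diagonal: 66 + 65 + 64 = 195.
All lines sum to 195.

Yes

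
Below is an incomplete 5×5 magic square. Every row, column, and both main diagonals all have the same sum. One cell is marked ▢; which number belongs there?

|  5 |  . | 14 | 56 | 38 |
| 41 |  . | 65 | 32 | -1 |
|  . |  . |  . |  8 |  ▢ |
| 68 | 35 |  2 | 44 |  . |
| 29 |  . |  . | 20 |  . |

50

Column 4 is complete and sums to 160; that is the magic constant.
From row 1, 160 − (5 + 14 + 56 + 38) gives (1,2) = 47.
Using row 2: 41 + 65 + 32 + (-1) + ? → (2,2) = 160 − 137 = 23.
Row 4: 68 + 35 + 2 + 44 + ? = 160, so (4,5) = 11.
Column 1: 5 + 41 + 68 + 29 + ? = 160, so (3,1) = 17.
The remaining cell in anti-diagonal is (3,3) = 160 − 134 = 26.
Using column 3: 14 + 65 + 26 + 2 + ? → (5,3) = 160 − 107 = 53.
Using main diagonal: 5 + 23 + 26 + 44 + ? → (5,5) = 160 − 98 = 62.
Using row 5: 29 + 53 + 20 + 62 + ? → (5,2) = 160 − 164 = -4.
Column 2 must total 160; the given cells sum to 101, so (3,2) = 59.
Column 5 needs 160; the known cells sum to 110, so (3,5) = 50.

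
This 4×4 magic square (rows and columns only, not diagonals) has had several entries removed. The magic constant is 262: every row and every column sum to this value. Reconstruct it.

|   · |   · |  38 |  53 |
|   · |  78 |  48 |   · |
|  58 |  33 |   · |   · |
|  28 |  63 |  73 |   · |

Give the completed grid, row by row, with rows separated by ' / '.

Using row 4: 28 + 63 + 73 + ? → (4,4) = 262 − 164 = 98.
From column 2, 262 − (78 + 33 + 63) gives (1,2) = 88.
Column 3 must total 262; the given cells sum to 159, so (3,3) = 103.
The remaining cell in row 1 is (1,1) = 262 − 179 = 83.
The remaining cell in row 3 is (3,4) = 262 − 194 = 68.
From column 1, 262 − (83 + 58 + 28) gives (2,1) = 93.
Column 4 needs 262; the known cells sum to 219, so (2,4) = 43.

83 88 38 53 / 93 78 48 43 / 58 33 103 68 / 28 63 73 98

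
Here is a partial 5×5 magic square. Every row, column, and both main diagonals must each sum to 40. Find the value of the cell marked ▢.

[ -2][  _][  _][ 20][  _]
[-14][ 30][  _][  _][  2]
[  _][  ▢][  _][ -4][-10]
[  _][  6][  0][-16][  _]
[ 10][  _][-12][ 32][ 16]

Row 5 must total 40; the given cells sum to 46, so (5,2) = -6.
Column 4 needs 40; the known cells sum to 32, so (2,4) = 8.
Main diagonal needs 40; the known cells sum to 28, so (3,3) = 12.
The remaining cell in anti-diagonal is (1,5) = 40 − 36 = 4.
From row 2, 40 − (-14 + 30 + 8 + 2) gives (2,3) = 14.
Column 3 must total 40; the given cells sum to 14, so (1,3) = 26.
Using column 5: 4 + 2 + (-10) + 16 + ? → (4,5) = 40 − 12 = 28.
From row 1, 40 − (-2 + 26 + 20 + 4) gives (1,2) = -8.
Row 4 needs 40; the known cells sum to 18, so (4,1) = 22.
Column 1 needs 40; the known cells sum to 16, so (3,1) = 24.
Using column 2: -8 + 30 + 6 + (-6) + ? → (3,2) = 40 − 22 = 18.

18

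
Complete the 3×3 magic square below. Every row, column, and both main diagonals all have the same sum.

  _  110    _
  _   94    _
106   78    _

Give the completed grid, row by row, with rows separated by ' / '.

90 110 82 / 86 94 102 / 106 78 98

Column 2 is already complete: 110 + 94 + 78 = 282, so that is the magic constant.
From row 3, 282 − (106 + 78) gives (3,3) = 98.
Using main diagonal: 94 + 98 + ? → (1,1) = 282 − 192 = 90.
Anti-diagonal must total 282; the given cells sum to 200, so (1,3) = 82.
Using column 1: 90 + 106 + ? → (2,1) = 282 − 196 = 86.
Using column 3: 82 + 98 + ? → (2,3) = 282 − 180 = 102.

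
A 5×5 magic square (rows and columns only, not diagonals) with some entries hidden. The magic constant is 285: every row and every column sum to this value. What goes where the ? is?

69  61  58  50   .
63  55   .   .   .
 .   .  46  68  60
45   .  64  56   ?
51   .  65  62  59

53

Row 1: 69 + 61 + 58 + 50 + ? = 285, so (1,5) = 47.
Using row 5: 51 + 65 + 62 + 59 + ? → (5,2) = 285 − 237 = 48.
Column 1 needs 285; the known cells sum to 228, so (3,1) = 57.
Column 3: 58 + 46 + 64 + 65 + ? = 285, so (2,3) = 52.
Column 4: 50 + 68 + 56 + 62 + ? = 285, so (2,4) = 49.
Row 2: 63 + 55 + 52 + 49 + ? = 285, so (2,5) = 66.
Row 3 must total 285; the given cells sum to 231, so (3,2) = 54.
Using column 2: 61 + 55 + 54 + 48 + ? → (4,2) = 285 − 218 = 67.
From column 5, 285 − (47 + 66 + 60 + 59) gives (4,5) = 53.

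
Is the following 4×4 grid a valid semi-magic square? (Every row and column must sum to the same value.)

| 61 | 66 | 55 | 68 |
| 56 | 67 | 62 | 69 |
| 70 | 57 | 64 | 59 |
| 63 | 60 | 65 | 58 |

No — row 2 sums to 254 but column 1 sums to 250.

Row 1: 61 + 66 + 55 + 68 = 250.
Row 2: 56 + 67 + 62 + 69 = 254.
Row 3: 70 + 57 + 64 + 59 = 250.
Row 4: 63 + 60 + 65 + 58 = 246.
Column 1: 61 + 56 + 70 + 63 = 250.
Column 2: 66 + 67 + 57 + 60 = 250.
Column 3: 55 + 62 + 64 + 65 = 246.
Column 4: 68 + 69 + 59 + 58 = 254.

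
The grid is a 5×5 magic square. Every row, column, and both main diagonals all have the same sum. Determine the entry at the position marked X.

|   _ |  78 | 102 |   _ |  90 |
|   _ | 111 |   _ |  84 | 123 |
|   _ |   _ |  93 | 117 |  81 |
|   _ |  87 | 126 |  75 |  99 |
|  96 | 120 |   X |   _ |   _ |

69

Anti-diagonal is complete and sums to 450; that is the magic constant.
Row 4: 87 + 126 + 75 + 99 + ? = 450, so (4,1) = 63.
The remaining cell in column 2 is (3,2) = 450 − 396 = 54.
Column 5 needs 450; the known cells sum to 393, so (5,5) = 57.
Using main diagonal: 111 + 93 + 75 + 57 + ? → (1,1) = 450 − 336 = 114.
Using row 1: 114 + 78 + 102 + 90 + ? → (1,4) = 450 − 384 = 66.
From row 3, 450 − (54 + 93 + 117 + 81) gives (3,1) = 105.
Column 1 must total 450; the given cells sum to 378, so (2,1) = 72.
Using column 4: 66 + 84 + 117 + 75 + ? → (5,4) = 450 − 342 = 108.
From row 2, 450 − (72 + 111 + 84 + 123) gives (2,3) = 60.
The remaining cell in row 5 is (5,3) = 450 − 381 = 69.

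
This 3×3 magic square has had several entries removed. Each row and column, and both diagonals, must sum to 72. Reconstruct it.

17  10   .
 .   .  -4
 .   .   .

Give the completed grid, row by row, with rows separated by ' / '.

17 10 45 / 52 24 -4 / 3 38 31

Row 1 must total 72; the given cells sum to 27, so (1,3) = 45.
From column 3, 72 − (45 + (-4)) gives (3,3) = 31.
Using main diagonal: 17 + 31 + ? → (2,2) = 72 − 48 = 24.
Anti-diagonal: 45 + 24 + ? = 72, so (3,1) = 3.
The remaining cell in row 2 is (2,1) = 72 − 20 = 52.
Using row 3: 3 + 31 + ? → (3,2) = 72 − 34 = 38.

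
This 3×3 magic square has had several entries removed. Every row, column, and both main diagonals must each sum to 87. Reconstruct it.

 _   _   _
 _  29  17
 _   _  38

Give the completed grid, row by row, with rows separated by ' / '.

Row 2 needs 87; the known cells sum to 46, so (2,1) = 41.
From column 3, 87 − (17 + 38) gives (1,3) = 32.
Main diagonal needs 87; the known cells sum to 67, so (1,1) = 20.
Using anti-diagonal: 32 + 29 + ? → (3,1) = 87 − 61 = 26.
The remaining cell in row 1 is (1,2) = 87 − 52 = 35.
From row 3, 87 − (26 + 38) gives (3,2) = 23.

20 35 32 / 41 29 17 / 26 23 38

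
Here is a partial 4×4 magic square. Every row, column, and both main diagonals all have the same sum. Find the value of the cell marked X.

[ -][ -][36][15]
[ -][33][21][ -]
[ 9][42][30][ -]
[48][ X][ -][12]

Anti-diagonal is complete and sums to 126; that is the magic constant.
From row 3, 126 − (9 + 42 + 30) gives (3,4) = 45.
The remaining cell in column 3 is (4,3) = 126 − 87 = 39.
From column 4, 126 − (15 + 45 + 12) gives (2,4) = 54.
Using main diagonal: 33 + 30 + 12 + ? → (1,1) = 126 − 75 = 51.
Row 1: 51 + 36 + 15 + ? = 126, so (1,2) = 24.
The remaining cell in row 2 is (2,1) = 126 − 108 = 18.
The remaining cell in row 4 is (4,2) = 126 − 99 = 27.

27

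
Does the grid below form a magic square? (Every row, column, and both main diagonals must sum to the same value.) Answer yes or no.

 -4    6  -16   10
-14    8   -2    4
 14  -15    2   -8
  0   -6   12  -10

No — anti-diagonal sums to -7 but row 1 sums to -4.

Row 1: -4 + 6 + (-16) + 10 = -4.
Row 2: -14 + 8 + (-2) + 4 = -4.
Row 3: 14 + (-15) + 2 + (-8) = -7.
Row 4: 0 + (-6) + 12 + (-10) = -4.
Column 1: -4 + (-14) + 14 + 0 = -4.
Column 2: 6 + 8 + (-15) + (-6) = -7.
Column 3: -16 + (-2) + 2 + 12 = -4.
Column 4: 10 + 4 + (-8) + (-10) = -4.
Main diagonal: -4 + 8 + 2 + (-10) = -4.
Anti-diagonal: 10 + (-2) + (-15) + 0 = -7.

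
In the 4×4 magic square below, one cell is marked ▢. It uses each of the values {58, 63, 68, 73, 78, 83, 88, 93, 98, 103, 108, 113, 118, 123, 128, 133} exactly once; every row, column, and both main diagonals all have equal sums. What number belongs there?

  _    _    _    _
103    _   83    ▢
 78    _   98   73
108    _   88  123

The 16 entries sum to 1528, so each line sums to 1528/4 = 382.
Row 3 needs 382; the known cells sum to 249, so (3,2) = 133.
The remaining cell in row 4 is (4,2) = 382 − 319 = 63.
Using column 1: 103 + 78 + 108 + ? → (1,1) = 382 − 289 = 93.
Column 3 needs 382; the known cells sum to 269, so (1,3) = 113.
From main diagonal, 382 − (93 + 98 + 123) gives (2,2) = 68.
Using anti-diagonal: 83 + 133 + 108 + ? → (1,4) = 382 − 324 = 58.
Using row 1: 93 + 113 + 58 + ? → (1,2) = 382 − 264 = 118.
Row 2 must total 382; the given cells sum to 254, so (2,4) = 128.

128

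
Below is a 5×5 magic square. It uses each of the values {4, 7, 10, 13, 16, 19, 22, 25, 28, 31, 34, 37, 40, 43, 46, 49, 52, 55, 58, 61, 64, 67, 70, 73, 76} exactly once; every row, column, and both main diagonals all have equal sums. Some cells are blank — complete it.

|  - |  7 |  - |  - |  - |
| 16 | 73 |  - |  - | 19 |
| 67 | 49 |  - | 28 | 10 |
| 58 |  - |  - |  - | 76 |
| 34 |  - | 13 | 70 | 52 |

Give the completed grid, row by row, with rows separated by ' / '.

The 25 entries sum to 1000, so each line sums to 1000/5 = 200.
Using row 3: 67 + 49 + 28 + 10 + ? → (3,3) = 200 − 154 = 46.
The remaining cell in row 5 is (5,2) = 200 − 169 = 31.
The remaining cell in column 1 is (1,1) = 200 − 175 = 25.
Using column 2: 7 + 73 + 49 + 31 + ? → (4,2) = 200 − 160 = 40.
Using column 5: 19 + 10 + 76 + 52 + ? → (1,5) = 200 − 157 = 43.
From main diagonal, 200 − (25 + 73 + 46 + 52) gives (4,4) = 4.
Anti-diagonal needs 200; the known cells sum to 163, so (2,4) = 37.
From row 2, 200 − (16 + 73 + 37 + 19) gives (2,3) = 55.
The remaining cell in row 4 is (4,3) = 200 − 178 = 22.
Using column 3: 55 + 46 + 22 + 13 + ? → (1,3) = 200 − 136 = 64.
Using column 4: 37 + 28 + 4 + 70 + ? → (1,4) = 200 − 139 = 61.

25 7 64 61 43 / 16 73 55 37 19 / 67 49 46 28 10 / 58 40 22 4 76 / 34 31 13 70 52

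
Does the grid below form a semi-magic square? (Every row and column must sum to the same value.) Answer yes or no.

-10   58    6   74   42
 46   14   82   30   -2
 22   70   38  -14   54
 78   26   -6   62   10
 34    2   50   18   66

Row 1: -10 + 58 + 6 + 74 + 42 = 170.
Row 2: 46 + 14 + 82 + 30 + (-2) = 170.
Row 3: 22 + 70 + 38 + (-14) + 54 = 170.
Row 4: 78 + 26 + (-6) + 62 + 10 = 170.
Row 5: 34 + 2 + 50 + 18 + 66 = 170.
Column 1: -10 + 46 + 22 + 78 + 34 = 170.
Column 2: 58 + 14 + 70 + 26 + 2 = 170.
Column 3: 6 + 82 + 38 + (-6) + 50 = 170.
Column 4: 74 + 30 + (-14) + 62 + 18 = 170.
Column 5: 42 + (-2) + 54 + 10 + 66 = 170.
All lines sum to 170.

Yes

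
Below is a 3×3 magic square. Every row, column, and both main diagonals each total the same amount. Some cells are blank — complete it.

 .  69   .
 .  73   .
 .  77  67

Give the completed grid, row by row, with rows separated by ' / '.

Column 2 is already complete: 69 + 73 + 77 = 219, so that is the magic constant.
The remaining cell in row 3 is (3,1) = 219 − 144 = 75.
From main diagonal, 219 − (73 + 67) gives (1,1) = 79.
Using anti-diagonal: 73 + 75 + ? → (1,3) = 219 − 148 = 71.
Column 1 needs 219; the known cells sum to 154, so (2,1) = 65.
Column 3 must total 219; the given cells sum to 138, so (2,3) = 81.

79 69 71 / 65 73 81 / 75 77 67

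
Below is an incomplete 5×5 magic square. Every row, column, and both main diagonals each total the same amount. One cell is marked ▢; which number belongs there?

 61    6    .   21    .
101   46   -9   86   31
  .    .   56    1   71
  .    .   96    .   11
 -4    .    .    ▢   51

Row 2 is complete and sums to 255; that is the magic constant.
The remaining cell in column 5 is (1,5) = 255 − 164 = 91.
Main diagonal must total 255; the given cells sum to 214, so (4,4) = 41.
Using anti-diagonal: 91 + 86 + 56 + (-4) + ? → (4,2) = 255 − 229 = 26.
Row 1 needs 255; the known cells sum to 179, so (1,3) = 76.
Using row 4: 26 + 96 + 41 + 11 + ? → (4,1) = 255 − 174 = 81.
Column 1 must total 255; the given cells sum to 239, so (3,1) = 16.
Column 3 must total 255; the given cells sum to 219, so (5,3) = 36.
Using column 4: 21 + 86 + 1 + 41 + ? → (5,4) = 255 − 149 = 106.

106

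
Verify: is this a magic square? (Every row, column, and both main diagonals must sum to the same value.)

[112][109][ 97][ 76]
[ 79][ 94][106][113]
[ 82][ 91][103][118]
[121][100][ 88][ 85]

Row 1: 112 + 109 + 97 + 76 = 394.
Row 2: 79 + 94 + 106 + 113 = 392.
Row 3: 82 + 91 + 103 + 118 = 394.
Row 4: 121 + 100 + 88 + 85 = 394.
Column 1: 112 + 79 + 82 + 121 = 394.
Column 2: 109 + 94 + 91 + 100 = 394.
Column 3: 97 + 106 + 103 + 88 = 394.
Column 4: 76 + 113 + 118 + 85 = 392.
Main diagonal: 112 + 94 + 103 + 85 = 394.
Anti-diagonal: 76 + 106 + 91 + 121 = 394.

No — column 4 sums to 392 but row 4 sums to 394.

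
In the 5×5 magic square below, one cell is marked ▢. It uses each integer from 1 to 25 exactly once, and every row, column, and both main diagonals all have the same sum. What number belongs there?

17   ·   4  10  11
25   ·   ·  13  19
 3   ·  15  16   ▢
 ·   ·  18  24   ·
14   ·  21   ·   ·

The entries are 1 through 25, which sum to 325, so each line sums to 325/5 = 65.
From row 1, 65 − (17 + 4 + 10 + 11) gives (1,2) = 23.
Using column 1: 17 + 25 + 3 + 14 + ? → (4,1) = 65 − 59 = 6.
Using column 3: 4 + 15 + 18 + 21 + ? → (2,3) = 65 − 58 = 7.
The remaining cell in column 4 is (5,4) = 65 − 63 = 2.
From anti-diagonal, 65 − (11 + 13 + 15 + 14) gives (4,2) = 12.
Using row 2: 25 + 7 + 13 + 19 + ? → (2,2) = 65 − 64 = 1.
From row 4, 65 − (6 + 12 + 18 + 24) gives (4,5) = 5.
Main diagonal needs 65; the known cells sum to 57, so (5,5) = 8.
From row 5, 65 − (14 + 21 + 2 + 8) gives (5,2) = 20.
Using column 2: 23 + 1 + 12 + 20 + ? → (3,2) = 65 − 56 = 9.
Column 5 must total 65; the given cells sum to 43, so (3,5) = 22.

22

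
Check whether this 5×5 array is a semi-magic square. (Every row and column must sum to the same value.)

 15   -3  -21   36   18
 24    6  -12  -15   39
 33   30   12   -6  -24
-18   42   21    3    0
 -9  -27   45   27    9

No — column 4 sums to 45 but column 5 sums to 42.

Row 1: 15 + (-3) + (-21) + 36 + 18 = 45.
Row 2: 24 + 6 + (-12) + (-15) + 39 = 42.
Row 3: 33 + 30 + 12 + (-6) + (-24) = 45.
Row 4: -18 + 42 + 21 + 3 + 0 = 48.
Row 5: -9 + (-27) + 45 + 27 + 9 = 45.
Column 1: 15 + 24 + 33 + (-18) + (-9) = 45.
Column 2: -3 + 6 + 30 + 42 + (-27) = 48.
Column 3: -21 + (-12) + 12 + 21 + 45 = 45.
Column 4: 36 + (-15) + (-6) + 3 + 27 = 45.
Column 5: 18 + 39 + (-24) + 0 + 9 = 42.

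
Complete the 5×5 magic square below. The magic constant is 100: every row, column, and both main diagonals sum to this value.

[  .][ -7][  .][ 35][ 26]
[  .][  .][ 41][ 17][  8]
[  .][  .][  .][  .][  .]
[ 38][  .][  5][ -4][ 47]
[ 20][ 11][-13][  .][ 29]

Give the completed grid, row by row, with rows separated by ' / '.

Row 4: 38 + 5 + (-4) + 47 + ? = 100, so (4,2) = 14.
Row 5 must total 100; the given cells sum to 47, so (5,4) = 53.
From column 4, 100 − (35 + 17 + (-4) + 53) gives (3,4) = -1.
Column 5 must total 100; the given cells sum to 110, so (3,5) = -10.
Using anti-diagonal: 26 + 17 + 14 + 20 + ? → (3,3) = 100 − 77 = 23.
Column 3: 41 + 23 + 5 + (-13) + ? = 100, so (1,3) = 44.
From row 1, 100 − (-7 + 44 + 35 + 26) gives (1,1) = 2.
The remaining cell in main diagonal is (2,2) = 100 − 50 = 50.
Using row 2: 50 + 41 + 17 + 8 + ? → (2,1) = 100 − 116 = -16.
Column 1 must total 100; the given cells sum to 44, so (3,1) = 56.
The remaining cell in column 2 is (3,2) = 100 − 68 = 32.

2 -7 44 35 26 / -16 50 41 17 8 / 56 32 23 -1 -10 / 38 14 5 -4 47 / 20 11 -13 53 29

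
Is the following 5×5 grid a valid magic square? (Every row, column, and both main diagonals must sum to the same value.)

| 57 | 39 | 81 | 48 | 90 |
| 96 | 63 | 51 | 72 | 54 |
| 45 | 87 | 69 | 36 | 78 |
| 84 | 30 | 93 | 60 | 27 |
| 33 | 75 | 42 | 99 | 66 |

Row 1: 57 + 39 + 81 + 48 + 90 = 315.
Row 2: 96 + 63 + 51 + 72 + 54 = 336.
Row 3: 45 + 87 + 69 + 36 + 78 = 315.
Row 4: 84 + 30 + 93 + 60 + 27 = 294.
Row 5: 33 + 75 + 42 + 99 + 66 = 315.
Column 1: 57 + 96 + 45 + 84 + 33 = 315.
Column 2: 39 + 63 + 87 + 30 + 75 = 294.
Column 3: 81 + 51 + 69 + 93 + 42 = 336.
Column 4: 48 + 72 + 36 + 60 + 99 = 315.
Column 5: 90 + 54 + 78 + 27 + 66 = 315.
Main diagonal: 57 + 63 + 69 + 60 + 66 = 315.
Anti-diagonal: 90 + 72 + 69 + 30 + 33 = 294.

No — column 1 sums to 315 but anti-diagonal sums to 294.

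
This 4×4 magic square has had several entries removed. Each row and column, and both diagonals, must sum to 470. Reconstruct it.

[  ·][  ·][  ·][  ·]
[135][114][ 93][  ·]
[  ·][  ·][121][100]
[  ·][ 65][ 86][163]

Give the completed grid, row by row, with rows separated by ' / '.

72 149 170 79 / 135 114 93 128 / 107 142 121 100 / 156 65 86 163

Using row 2: 135 + 114 + 93 + ? → (2,4) = 470 − 342 = 128.
Row 4 needs 470; the known cells sum to 314, so (4,1) = 156.
The remaining cell in column 3 is (1,3) = 470 − 300 = 170.
Column 4 must total 470; the given cells sum to 391, so (1,4) = 79.
Main diagonal: 114 + 121 + 163 + ? = 470, so (1,1) = 72.
Anti-diagonal must total 470; the given cells sum to 328, so (3,2) = 142.
Row 1 needs 470; the known cells sum to 321, so (1,2) = 149.
The remaining cell in row 3 is (3,1) = 470 − 363 = 107.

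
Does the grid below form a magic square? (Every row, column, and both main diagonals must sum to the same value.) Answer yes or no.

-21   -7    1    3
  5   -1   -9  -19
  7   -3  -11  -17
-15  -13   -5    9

Row 1: -21 + (-7) + 1 + 3 = -24.
Row 2: 5 + (-1) + (-9) + (-19) = -24.
Row 3: 7 + (-3) + (-11) + (-17) = -24.
Row 4: -15 + (-13) + (-5) + 9 = -24.
Column 1: -21 + 5 + 7 + (-15) = -24.
Column 2: -7 + (-1) + (-3) + (-13) = -24.
Column 3: 1 + (-9) + (-11) + (-5) = -24.
Column 4: 3 + (-19) + (-17) + 9 = -24.
Main diagonal: -21 + (-1) + (-11) + 9 = -24.
Anti-diagonal: 3 + (-9) + (-3) + (-15) = -24.
All lines sum to -24.

Yes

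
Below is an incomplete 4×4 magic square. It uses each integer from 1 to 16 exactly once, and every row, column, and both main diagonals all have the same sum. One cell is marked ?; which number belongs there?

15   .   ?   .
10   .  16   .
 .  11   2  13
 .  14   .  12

9

The entries are 1 through 16, which sum to 136, so each line sums to 136/4 = 34.
Row 3 needs 34; the known cells sum to 26, so (3,1) = 8.
The remaining cell in column 1 is (4,1) = 34 − 33 = 1.
From main diagonal, 34 − (15 + 2 + 12) gives (2,2) = 5.
Anti-diagonal needs 34; the known cells sum to 28, so (1,4) = 6.
Row 2 must total 34; the given cells sum to 31, so (2,4) = 3.
From row 4, 34 − (1 + 14 + 12) gives (4,3) = 7.
The remaining cell in column 2 is (1,2) = 34 − 30 = 4.
Using column 3: 16 + 2 + 7 + ? → (1,3) = 34 − 25 = 9.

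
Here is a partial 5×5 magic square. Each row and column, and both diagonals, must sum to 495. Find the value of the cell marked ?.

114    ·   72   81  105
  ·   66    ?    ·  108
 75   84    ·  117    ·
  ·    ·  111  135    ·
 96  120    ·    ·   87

From row 1, 495 − (114 + 72 + 81 + 105) gives (1,2) = 123.
Using column 2: 123 + 66 + 84 + 120 + ? → (4,2) = 495 − 393 = 102.
The remaining cell in main diagonal is (3,3) = 495 − 402 = 93.
Anti-diagonal needs 495; the known cells sum to 396, so (2,4) = 99.
Using row 3: 75 + 84 + 93 + 117 + ? → (3,5) = 495 − 369 = 126.
Column 4 needs 495; the known cells sum to 432, so (5,4) = 63.
Column 5 must total 495; the given cells sum to 426, so (4,5) = 69.
Row 4 must total 495; the given cells sum to 417, so (4,1) = 78.
Row 5: 96 + 120 + 63 + 87 + ? = 495, so (5,3) = 129.
Column 1 must total 495; the given cells sum to 363, so (2,1) = 132.
Using column 3: 72 + 93 + 111 + 129 + ? → (2,3) = 495 − 405 = 90.

90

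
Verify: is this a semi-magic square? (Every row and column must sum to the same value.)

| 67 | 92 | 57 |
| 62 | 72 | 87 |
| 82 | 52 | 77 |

No — column 3 sums to 221 but column 2 sums to 216.

Row 1: 67 + 92 + 57 = 216.
Row 2: 62 + 72 + 87 = 221.
Row 3: 82 + 52 + 77 = 211.
Column 1: 67 + 62 + 82 = 211.
Column 2: 92 + 72 + 52 = 216.
Column 3: 57 + 87 + 77 = 221.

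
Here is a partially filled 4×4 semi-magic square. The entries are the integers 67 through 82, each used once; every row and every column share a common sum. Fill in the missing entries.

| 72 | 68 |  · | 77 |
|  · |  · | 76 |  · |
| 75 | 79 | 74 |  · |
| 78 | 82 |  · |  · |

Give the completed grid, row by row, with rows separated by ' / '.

The entries are 67 through 82, which sum to 1192, so each line sums to 1192/4 = 298.
Row 1 needs 298; the known cells sum to 217, so (1,3) = 81.
The remaining cell in row 3 is (3,4) = 298 − 228 = 70.
Column 1: 72 + 75 + 78 + ? = 298, so (2,1) = 73.
From column 2, 298 − (68 + 79 + 82) gives (2,2) = 69.
Using column 3: 81 + 76 + 74 + ? → (4,3) = 298 − 231 = 67.
Row 2 needs 298; the known cells sum to 218, so (2,4) = 80.
Row 4 must total 298; the given cells sum to 227, so (4,4) = 71.

72 68 81 77 / 73 69 76 80 / 75 79 74 70 / 78 82 67 71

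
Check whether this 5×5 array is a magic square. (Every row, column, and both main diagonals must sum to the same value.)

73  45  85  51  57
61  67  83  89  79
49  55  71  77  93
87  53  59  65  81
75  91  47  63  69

Row 1: 73 + 45 + 85 + 51 + 57 = 311.
Row 2: 61 + 67 + 83 + 89 + 79 = 379.
Row 3: 49 + 55 + 71 + 77 + 93 = 345.
Row 4: 87 + 53 + 59 + 65 + 81 = 345.
Row 5: 75 + 91 + 47 + 63 + 69 = 345.
Column 1: 73 + 61 + 49 + 87 + 75 = 345.
Column 2: 45 + 67 + 55 + 53 + 91 = 311.
Column 3: 85 + 83 + 71 + 59 + 47 = 345.
Column 4: 51 + 89 + 77 + 65 + 63 = 345.
Column 5: 57 + 79 + 93 + 81 + 69 = 379.
Main diagonal: 73 + 67 + 71 + 65 + 69 = 345.
Anti-diagonal: 57 + 89 + 71 + 53 + 75 = 345.

No — row 2 sums to 379 but column 2 sums to 311.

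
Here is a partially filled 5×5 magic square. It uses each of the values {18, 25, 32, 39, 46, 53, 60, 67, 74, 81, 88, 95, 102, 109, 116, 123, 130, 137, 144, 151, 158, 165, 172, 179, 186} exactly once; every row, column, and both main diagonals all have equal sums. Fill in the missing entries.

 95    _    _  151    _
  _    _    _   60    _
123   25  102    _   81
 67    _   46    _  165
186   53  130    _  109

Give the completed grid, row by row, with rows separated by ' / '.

The 25 entries sum to 2550, so each line sums to 2550/5 = 510.
Row 3 needs 510; the known cells sum to 331, so (3,4) = 179.
Row 5: 186 + 53 + 130 + 109 + ? = 510, so (5,4) = 32.
Column 1: 95 + 123 + 67 + 186 + ? = 510, so (2,1) = 39.
From column 4, 510 − (151 + 60 + 179 + 32) gives (4,4) = 88.
The remaining cell in main diagonal is (2,2) = 510 − 394 = 116.
From row 4, 510 − (67 + 46 + 88 + 165) gives (4,2) = 144.
Column 2 needs 510; the known cells sum to 338, so (1,2) = 172.
The remaining cell in anti-diagonal is (1,5) = 510 − 492 = 18.
Row 1 must total 510; the given cells sum to 436, so (1,3) = 74.
Using column 3: 74 + 102 + 46 + 130 + ? → (2,3) = 510 − 352 = 158.
Column 5 must total 510; the given cells sum to 373, so (2,5) = 137.

95 172 74 151 18 / 39 116 158 60 137 / 123 25 102 179 81 / 67 144 46 88 165 / 186 53 130 32 109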